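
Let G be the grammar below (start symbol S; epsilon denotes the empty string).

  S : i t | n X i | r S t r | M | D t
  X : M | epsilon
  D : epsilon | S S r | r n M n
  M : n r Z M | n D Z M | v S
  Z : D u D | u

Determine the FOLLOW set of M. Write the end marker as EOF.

In S : M: M is at the end, add FOLLOW(S) = { EOF, i, n, r, t, v }.
In X : M: M is at the end, add FOLLOW(X) = { i }.
In D : r n M n: add FIRST(n) = { n }.
In M : n r Z M: M is at the end, add FOLLOW(M) = { EOF, i, n, r, t, v }.
In M : n D Z M: M is at the end, add FOLLOW(M) = { EOF, i, n, r, t, v }.
Union: FOLLOW(M) = { EOF, i, n, r, t, v }.

{ EOF, i, n, r, t, v }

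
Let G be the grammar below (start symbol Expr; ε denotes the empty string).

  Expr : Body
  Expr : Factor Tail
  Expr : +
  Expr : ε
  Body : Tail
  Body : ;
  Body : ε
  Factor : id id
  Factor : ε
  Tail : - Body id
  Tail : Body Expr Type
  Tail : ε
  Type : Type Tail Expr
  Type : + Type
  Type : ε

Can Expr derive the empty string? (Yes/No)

Expr has an ε-production, so Expr ⇒ ε.

Yes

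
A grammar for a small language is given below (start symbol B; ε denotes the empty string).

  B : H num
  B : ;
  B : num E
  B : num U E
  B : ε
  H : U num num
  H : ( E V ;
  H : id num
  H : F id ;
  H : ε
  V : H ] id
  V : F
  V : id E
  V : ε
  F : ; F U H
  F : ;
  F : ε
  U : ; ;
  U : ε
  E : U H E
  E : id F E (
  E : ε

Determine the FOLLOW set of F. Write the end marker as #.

{ (, ;, id, num }

In H : F id ;: add FIRST(id ;) = { id }.
In V : F: F is at the end, add FOLLOW(V) = { ; }.
In F : ; F U H: add FIRST(U H)\{ε} = { (, ;, id, num }.
  Since U H is nullable, also add FOLLOW(F) = { (, ;, id, num }.
In E : id F E (: add FIRST(E () = { (, ;, id, num }.
Union: FOLLOW(F) = { (, ;, id, num }.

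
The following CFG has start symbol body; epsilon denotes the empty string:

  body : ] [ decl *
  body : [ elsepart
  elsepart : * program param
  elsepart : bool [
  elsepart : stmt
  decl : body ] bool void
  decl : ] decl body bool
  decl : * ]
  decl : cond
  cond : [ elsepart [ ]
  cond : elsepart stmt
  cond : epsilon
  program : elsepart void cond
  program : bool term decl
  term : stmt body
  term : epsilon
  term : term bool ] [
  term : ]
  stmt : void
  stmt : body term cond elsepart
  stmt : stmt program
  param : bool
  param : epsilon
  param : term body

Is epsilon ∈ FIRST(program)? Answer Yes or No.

No

Nullable nonterminals: cond, decl, param, term.
No production of program has an RHS whose symbols are all nullable, so program is not nullable.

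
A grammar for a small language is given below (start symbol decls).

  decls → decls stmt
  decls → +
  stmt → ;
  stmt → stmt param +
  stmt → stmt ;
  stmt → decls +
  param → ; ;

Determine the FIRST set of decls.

From decls → decls stmt: add FIRST(decls) = { + }.
decls → + contributes {+}.
Union: FIRST(decls) = { + }.

{ + }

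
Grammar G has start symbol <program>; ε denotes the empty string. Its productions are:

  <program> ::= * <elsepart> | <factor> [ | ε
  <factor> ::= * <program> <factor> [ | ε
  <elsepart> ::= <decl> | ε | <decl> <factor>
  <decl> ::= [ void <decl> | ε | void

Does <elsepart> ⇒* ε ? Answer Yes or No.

<elsepart> has an ε-production, so <elsepart> ⇒ ε.

Yes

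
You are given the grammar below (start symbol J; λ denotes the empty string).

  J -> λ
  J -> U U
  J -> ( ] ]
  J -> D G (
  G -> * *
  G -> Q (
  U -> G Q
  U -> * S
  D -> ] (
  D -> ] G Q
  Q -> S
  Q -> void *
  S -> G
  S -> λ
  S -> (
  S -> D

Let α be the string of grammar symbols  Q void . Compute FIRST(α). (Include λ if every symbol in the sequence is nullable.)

Add FIRST(Q)\{λ} = { (, *, ], void }; Q is nullable, continue.
void is a terminal; add {void} and stop.

{ (, *, ], void }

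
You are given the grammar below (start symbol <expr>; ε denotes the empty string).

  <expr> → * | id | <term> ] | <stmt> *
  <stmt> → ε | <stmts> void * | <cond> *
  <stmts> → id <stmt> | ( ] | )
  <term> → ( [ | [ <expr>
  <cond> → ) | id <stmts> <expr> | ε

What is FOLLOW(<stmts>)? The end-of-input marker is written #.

In <stmt> → <stmts> void *: add FIRST(void *) = { void }.
In <cond> → id <stmts> <expr>: add FIRST(<expr>) = { (, ), *, [, id }.
Union: FOLLOW(<stmts>) = { (, ), *, [, id, void }.

{ (, ), *, [, id, void }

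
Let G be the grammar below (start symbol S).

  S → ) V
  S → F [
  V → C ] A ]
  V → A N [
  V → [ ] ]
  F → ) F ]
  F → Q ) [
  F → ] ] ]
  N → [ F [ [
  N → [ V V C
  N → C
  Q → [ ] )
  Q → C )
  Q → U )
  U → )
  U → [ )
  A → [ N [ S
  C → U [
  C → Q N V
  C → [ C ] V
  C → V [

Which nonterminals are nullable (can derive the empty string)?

No nonterminal has an empty production or an RHS whose symbols are all nullable.

{ } (none)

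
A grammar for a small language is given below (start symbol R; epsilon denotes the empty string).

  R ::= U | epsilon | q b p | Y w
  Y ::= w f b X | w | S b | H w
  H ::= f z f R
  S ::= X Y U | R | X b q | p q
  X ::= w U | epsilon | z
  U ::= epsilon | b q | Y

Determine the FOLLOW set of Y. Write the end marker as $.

In R ::= Y w: add FIRST(w) = { w }.
In S ::= X Y U: add FIRST(U)\{epsilon} = { b, f, p, q, w, z }.
  Since U is nullable, also add FOLLOW(S) = { b }.
In U ::= Y: Y is at the end, add FOLLOW(U) = { $, b, f, p, q, w, z }.
Union: FOLLOW(Y) = { $, b, f, p, q, w, z }.

{ $, b, f, p, q, w, z }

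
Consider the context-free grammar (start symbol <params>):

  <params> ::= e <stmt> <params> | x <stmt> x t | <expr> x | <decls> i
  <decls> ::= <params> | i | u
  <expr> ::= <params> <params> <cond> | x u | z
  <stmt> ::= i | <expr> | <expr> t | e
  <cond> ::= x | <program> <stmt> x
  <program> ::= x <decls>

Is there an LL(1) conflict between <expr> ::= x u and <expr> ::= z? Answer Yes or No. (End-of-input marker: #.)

FIRST(x u) = { x } and FIRST(z) = { z }.
The FIRST sets are disjoint and neither alternative is nullable — no conflict.

No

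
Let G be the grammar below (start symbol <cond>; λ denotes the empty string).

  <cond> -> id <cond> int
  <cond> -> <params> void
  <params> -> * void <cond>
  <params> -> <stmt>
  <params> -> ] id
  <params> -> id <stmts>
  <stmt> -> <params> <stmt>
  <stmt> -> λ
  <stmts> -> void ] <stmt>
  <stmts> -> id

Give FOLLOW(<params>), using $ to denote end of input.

{ *, ], id, void }

In <cond> -> <params> void: add FIRST(void) = { void }.
In <stmt> -> <params> <stmt>: add FIRST(<stmt>)\{λ} = { *, ], id }.
  Since <stmt> is nullable, also add FOLLOW(<stmt>) = { *, ], id, void }.
Union: FOLLOW(<params>) = { *, ], id, void }.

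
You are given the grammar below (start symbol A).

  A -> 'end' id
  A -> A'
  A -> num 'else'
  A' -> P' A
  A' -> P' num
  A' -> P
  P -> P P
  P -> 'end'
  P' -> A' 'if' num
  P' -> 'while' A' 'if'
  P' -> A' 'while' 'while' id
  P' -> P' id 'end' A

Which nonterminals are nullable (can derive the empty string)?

No nonterminal has an empty production or an RHS whose symbols are all nullable.

{ } (none)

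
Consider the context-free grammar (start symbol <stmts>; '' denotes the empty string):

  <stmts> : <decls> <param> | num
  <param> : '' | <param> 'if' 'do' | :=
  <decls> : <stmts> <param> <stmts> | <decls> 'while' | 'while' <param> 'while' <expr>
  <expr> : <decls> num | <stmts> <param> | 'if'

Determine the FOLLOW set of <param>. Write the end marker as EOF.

{ EOF, 'if', 'while', :=, num }

In <stmts> : <decls> <param>: <param> is at the end, add FOLLOW(<stmts>) = { EOF, 'if', 'while', :=, num }.
In <param> : <param> 'if' 'do': add FIRST('if' 'do') = { 'if' }.
In <decls> : <stmts> <param> <stmts>: add FIRST(<stmts>) = { 'while', num }.
In <decls> : 'while' <param> 'while' <expr>: add FIRST('while' <expr>) = { 'while' }.
In <expr> : <stmts> <param>: <param> is at the end, add FOLLOW(<expr>) = { EOF, 'if', 'while', :=, num }.
Union: FOLLOW(<param>) = { EOF, 'if', 'while', :=, num }.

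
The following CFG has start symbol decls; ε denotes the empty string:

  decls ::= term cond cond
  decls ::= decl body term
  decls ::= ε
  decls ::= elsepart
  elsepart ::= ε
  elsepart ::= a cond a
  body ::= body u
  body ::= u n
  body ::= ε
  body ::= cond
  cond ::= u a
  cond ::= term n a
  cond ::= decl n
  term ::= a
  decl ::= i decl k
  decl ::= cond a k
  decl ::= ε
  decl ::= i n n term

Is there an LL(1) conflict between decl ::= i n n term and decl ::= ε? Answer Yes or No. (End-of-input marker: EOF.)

FIRST(i n n term) = { i } and FIRST(ε) = { ε }.
The second alternative is nullable and FOLLOW(decl) = { a, i, k, n, u } shares i with FIRST of the first — conflict.

Yes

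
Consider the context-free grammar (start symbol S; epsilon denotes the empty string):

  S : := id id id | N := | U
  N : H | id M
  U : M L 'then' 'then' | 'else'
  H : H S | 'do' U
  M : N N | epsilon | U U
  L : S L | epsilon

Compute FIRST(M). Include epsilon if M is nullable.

From M : N N: add FIRST(N) = { 'do', id }.
M : epsilon contributes epsilon.
From M : U U: add FIRST(U) = { 'do', 'else', 'then', :=, id }.
Union: FIRST(M) = { 'do', 'else', 'then', :=, id, epsilon }.

{ 'do', 'else', 'then', :=, id, epsilon }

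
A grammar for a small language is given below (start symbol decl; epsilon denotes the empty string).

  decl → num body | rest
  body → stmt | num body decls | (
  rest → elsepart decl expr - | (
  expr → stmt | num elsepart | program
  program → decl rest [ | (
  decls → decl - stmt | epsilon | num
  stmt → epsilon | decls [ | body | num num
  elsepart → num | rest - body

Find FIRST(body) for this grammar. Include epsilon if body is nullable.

{ (, [, num, epsilon }

From body → stmt: add FIRST(stmt) = { (, [, num, epsilon } (including epsilon since stmt is nullable).
body → num body decls contributes {num}.
body → ( contributes {(}.
Union: FIRST(body) = { (, [, num, epsilon }.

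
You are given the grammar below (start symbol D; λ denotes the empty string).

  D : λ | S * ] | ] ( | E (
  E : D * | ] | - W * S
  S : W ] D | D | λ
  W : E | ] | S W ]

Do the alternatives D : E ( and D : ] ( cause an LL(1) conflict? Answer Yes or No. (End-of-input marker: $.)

FIRST(E () = { *, -, ] } and FIRST(] () = { ] }.
Both contain ], so the two alternatives are not disjoint — LL(1) conflict.

Yes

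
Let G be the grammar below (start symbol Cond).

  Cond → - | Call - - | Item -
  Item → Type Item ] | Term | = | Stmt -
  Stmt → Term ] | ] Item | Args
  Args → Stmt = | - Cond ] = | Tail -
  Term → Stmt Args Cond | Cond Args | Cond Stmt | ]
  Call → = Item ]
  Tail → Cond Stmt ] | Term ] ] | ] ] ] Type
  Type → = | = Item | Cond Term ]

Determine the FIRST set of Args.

{ -, =, ] }

From Args → Stmt =: add FIRST(Stmt) = { -, =, ] }.
Args → - Cond ] = contributes {-}.
From Args → Tail -: add FIRST(Tail) = { -, =, ] }.
Union: FIRST(Args) = { -, =, ] }.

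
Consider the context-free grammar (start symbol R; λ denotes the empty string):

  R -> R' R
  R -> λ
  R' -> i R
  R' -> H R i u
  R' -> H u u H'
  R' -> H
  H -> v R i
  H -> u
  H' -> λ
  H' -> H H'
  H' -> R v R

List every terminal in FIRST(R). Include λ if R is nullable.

{ i, u, v, λ }

From R -> R' R: add FIRST(R') = { i, u, v }.
R -> λ contributes λ.
Union: FIRST(R) = { i, u, v, λ }.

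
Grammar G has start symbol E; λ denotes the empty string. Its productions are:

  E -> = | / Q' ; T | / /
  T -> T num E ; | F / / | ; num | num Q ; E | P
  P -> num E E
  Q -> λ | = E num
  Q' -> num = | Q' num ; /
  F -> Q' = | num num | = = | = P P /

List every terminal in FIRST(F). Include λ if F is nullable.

{ =, num }

From F -> Q' =: add FIRST(Q') = { num }.
F -> num num contributes {num}.
F -> = = contributes {=}.
F -> = P P / contributes {=}.
Union: FIRST(F) = { =, num }.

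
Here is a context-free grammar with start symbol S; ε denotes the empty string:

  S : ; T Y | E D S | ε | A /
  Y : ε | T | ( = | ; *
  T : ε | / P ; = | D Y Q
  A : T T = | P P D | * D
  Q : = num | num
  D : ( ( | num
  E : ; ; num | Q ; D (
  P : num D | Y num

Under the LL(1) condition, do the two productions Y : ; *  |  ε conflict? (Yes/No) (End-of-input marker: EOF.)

No

FIRST(; *) = { ; } and FIRST(ε) = { ε }.
The second is nullable but FOLLOW(Y) = { EOF, =, num } is disjoint from FIRST of the first.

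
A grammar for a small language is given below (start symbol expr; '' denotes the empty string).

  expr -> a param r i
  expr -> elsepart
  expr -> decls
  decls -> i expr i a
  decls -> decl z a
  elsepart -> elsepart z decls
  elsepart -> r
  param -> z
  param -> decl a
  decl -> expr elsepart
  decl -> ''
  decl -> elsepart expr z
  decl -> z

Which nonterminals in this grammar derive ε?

Directly nullable (have an ''-production): decl.
No other nonterminal has a production whose RHS symbols are all nullable.

{ decl }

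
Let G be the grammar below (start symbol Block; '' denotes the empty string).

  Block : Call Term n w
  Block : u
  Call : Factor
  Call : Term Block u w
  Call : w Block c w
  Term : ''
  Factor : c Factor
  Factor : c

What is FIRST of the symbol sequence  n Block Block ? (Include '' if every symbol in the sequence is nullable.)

n is a terminal; add {n} and stop.

{ n }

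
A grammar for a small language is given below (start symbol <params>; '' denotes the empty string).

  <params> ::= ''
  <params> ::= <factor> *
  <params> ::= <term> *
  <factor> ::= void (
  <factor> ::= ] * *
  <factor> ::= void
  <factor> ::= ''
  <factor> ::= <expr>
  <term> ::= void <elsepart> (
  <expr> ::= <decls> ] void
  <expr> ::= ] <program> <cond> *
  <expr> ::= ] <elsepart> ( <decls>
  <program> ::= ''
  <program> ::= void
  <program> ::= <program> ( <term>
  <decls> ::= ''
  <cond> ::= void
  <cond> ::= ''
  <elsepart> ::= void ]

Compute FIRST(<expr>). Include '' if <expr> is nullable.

From <expr> ::= <decls> ] void: <decls> nullable, take FIRST(<decls>) ∪ {]} = { ] }.
<expr> ::= ] <program> <cond> * contributes {]}.
<expr> ::= ] <elsepart> ( <decls> contributes {]}.
Union: FIRST(<expr>) = { ] }.

{ ] }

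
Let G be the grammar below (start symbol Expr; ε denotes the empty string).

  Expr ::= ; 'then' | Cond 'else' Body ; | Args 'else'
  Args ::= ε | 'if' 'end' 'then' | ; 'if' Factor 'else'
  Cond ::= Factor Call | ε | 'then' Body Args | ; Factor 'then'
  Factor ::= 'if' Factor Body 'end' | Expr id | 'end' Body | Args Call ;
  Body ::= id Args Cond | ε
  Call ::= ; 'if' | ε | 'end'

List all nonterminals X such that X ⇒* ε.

{ Args, Body, Call, Cond }

Directly nullable (have an ε-production): Args, Cond, Body, Call.
No other nonterminal has a production whose RHS symbols are all nullable.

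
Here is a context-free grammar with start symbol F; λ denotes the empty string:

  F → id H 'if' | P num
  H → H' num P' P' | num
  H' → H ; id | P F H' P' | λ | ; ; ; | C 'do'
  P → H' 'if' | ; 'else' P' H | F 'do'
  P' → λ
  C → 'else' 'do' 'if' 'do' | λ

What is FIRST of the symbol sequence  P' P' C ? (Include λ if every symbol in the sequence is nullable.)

Add FIRST(P')\{λ} = {  }; P' is nullable, continue.
Add FIRST(P')\{λ} = {  }; P' is nullable, continue.
Add FIRST(C)\{λ} = { 'else' }; C is nullable, continue.
Every symbol is nullable, so include λ.

{ 'else', λ }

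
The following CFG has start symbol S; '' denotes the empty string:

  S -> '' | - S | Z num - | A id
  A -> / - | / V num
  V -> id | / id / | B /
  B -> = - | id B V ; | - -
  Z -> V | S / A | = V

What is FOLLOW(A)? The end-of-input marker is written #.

{ id, num }

In S -> A id: add FIRST(id) = { id }.
In Z -> S / A: A is at the end, add FOLLOW(Z) = { num }.
Union: FOLLOW(A) = { id, num }.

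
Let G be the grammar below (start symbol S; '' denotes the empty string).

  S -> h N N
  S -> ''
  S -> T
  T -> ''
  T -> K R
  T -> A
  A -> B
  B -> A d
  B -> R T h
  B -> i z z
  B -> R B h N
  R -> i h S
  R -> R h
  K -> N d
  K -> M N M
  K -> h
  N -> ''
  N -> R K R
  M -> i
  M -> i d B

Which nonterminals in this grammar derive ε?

Directly nullable (have an ''-production): S, T, N.
No other nonterminal has a production whose RHS symbols are all nullable.

{ N, S, T }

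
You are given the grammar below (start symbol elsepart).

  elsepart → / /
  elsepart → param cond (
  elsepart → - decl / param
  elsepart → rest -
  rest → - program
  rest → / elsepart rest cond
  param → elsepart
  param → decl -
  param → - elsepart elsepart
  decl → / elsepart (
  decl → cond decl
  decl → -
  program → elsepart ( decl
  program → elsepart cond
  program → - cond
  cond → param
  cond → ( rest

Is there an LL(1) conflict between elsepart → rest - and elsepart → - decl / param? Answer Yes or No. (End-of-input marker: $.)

FIRST(rest -) = { -, / } and FIRST(- decl / param) = { - }.
Both contain -, so the two alternatives are not disjoint — LL(1) conflict.

Yes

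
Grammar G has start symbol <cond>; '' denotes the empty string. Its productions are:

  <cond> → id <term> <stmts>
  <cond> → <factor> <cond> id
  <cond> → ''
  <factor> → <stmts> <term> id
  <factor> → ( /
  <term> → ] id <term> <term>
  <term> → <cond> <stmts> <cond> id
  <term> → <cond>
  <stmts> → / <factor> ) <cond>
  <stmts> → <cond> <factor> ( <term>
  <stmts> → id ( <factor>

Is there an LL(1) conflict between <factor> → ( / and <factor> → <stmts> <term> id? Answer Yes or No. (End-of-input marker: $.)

FIRST(( /) = { ( } and FIRST(<stmts> <term> id) = { (, /, id }.
Both contain (, so the two alternatives are not disjoint — LL(1) conflict.

Yes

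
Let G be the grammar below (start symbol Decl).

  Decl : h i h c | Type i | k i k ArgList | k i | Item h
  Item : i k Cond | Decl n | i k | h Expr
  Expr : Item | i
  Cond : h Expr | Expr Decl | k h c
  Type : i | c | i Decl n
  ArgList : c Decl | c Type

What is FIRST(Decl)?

{ c, h, i, k }

Decl : h i h c contributes {h}.
From Decl : Type i: add FIRST(Type) = { c, i }.
Decl : k i k ArgList contributes {k}.
Decl : k i contributes {k}.
From Decl : Item h: add FIRST(Item) = { c, h, i, k }.
Union: FIRST(Decl) = { c, h, i, k }.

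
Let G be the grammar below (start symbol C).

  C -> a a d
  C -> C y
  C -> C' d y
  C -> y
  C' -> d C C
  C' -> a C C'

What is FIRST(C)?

{ a, d, y }

C -> a a d contributes {a}.
From C -> C y: add FIRST(C) = { a, d, y }.
From C -> C' d y: add FIRST(C') = { a, d }.
C -> y contributes {y}.
Union: FIRST(C) = { a, d, y }.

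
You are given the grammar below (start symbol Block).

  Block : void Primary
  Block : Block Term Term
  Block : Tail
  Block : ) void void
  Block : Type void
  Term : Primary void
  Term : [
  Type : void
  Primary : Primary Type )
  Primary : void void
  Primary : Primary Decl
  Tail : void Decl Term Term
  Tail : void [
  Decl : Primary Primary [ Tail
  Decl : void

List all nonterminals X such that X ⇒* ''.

No nonterminal has an empty production or an RHS whose symbols are all nullable.

{ } (none)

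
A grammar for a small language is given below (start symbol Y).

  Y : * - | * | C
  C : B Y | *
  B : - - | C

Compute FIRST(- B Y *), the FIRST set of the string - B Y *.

- is a terminal; add {-} and stop.

{ - }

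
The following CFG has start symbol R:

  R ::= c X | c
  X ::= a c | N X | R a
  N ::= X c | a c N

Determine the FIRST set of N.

From N ::= X c: add FIRST(X) = { a, c }.
N ::= a c N contributes {a}.
Union: FIRST(N) = { a, c }.

{ a, c }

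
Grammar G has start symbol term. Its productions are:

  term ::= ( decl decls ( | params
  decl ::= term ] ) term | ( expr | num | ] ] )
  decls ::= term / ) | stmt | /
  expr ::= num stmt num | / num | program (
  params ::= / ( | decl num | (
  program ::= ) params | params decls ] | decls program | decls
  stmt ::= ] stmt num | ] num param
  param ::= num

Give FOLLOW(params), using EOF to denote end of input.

{ EOF, (, /, ], num }

In term ::= params: params is at the end, add FOLLOW(term) = { EOF, (, /, ], num }.
In program ::= ) params: params is at the end, add FOLLOW(program) = { ( }.
In program ::= params decls ]: add FIRST(decls ]) = { (, /, ], num }.
Union: FOLLOW(params) = { EOF, (, /, ], num }.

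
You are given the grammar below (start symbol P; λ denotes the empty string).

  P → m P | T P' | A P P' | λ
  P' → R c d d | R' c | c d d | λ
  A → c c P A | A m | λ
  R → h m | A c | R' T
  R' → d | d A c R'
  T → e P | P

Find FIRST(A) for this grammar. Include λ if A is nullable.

{ c, m, λ }

A → c c P A contributes {c}.
From A → A m: A nullable, take FIRST(A) ∪ {m} = { c, m }.
A → λ contributes λ.
Union: FIRST(A) = { c, m, λ }.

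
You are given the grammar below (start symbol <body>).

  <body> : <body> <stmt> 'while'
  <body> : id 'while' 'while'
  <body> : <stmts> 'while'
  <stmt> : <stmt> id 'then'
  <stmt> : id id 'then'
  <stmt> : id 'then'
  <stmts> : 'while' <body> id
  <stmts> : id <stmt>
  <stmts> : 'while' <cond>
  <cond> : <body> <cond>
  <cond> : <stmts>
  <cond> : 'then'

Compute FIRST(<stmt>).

{ id }

From <stmt> : <stmt> id 'then': add FIRST(<stmt>) = { id }.
<stmt> : id id 'then' contributes {id}.
<stmt> : id 'then' contributes {id}.
Union: FIRST(<stmt>) = { id }.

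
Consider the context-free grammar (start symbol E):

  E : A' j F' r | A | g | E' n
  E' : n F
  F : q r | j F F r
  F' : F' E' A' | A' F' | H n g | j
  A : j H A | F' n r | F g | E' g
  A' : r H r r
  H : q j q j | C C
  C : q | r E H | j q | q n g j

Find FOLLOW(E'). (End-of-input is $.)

In E : E' n: add FIRST(n) = { n }.
In F' : F' E' A': add FIRST(A') = { r }.
In A : E' g: add FIRST(g) = { g }.
Union: FOLLOW(E') = { g, n, r }.

{ g, n, r }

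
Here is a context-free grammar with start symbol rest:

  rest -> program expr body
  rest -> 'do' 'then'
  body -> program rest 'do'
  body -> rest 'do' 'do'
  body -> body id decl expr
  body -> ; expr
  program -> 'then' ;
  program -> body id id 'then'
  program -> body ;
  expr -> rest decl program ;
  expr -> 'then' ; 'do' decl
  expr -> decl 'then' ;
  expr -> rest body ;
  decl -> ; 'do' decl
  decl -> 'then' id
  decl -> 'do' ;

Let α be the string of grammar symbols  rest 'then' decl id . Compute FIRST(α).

Add FIRST(rest) = { 'do', 'then', ; }; rest is not nullable, stop.

{ 'do', 'then', ; }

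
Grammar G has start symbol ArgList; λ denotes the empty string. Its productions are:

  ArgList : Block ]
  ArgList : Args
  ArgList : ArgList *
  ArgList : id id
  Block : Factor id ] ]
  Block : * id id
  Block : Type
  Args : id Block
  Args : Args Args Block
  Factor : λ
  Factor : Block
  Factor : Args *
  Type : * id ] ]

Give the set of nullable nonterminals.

{ Factor }

Directly nullable (have an λ-production): Factor.
No other nonterminal has a production whose RHS symbols are all nullable.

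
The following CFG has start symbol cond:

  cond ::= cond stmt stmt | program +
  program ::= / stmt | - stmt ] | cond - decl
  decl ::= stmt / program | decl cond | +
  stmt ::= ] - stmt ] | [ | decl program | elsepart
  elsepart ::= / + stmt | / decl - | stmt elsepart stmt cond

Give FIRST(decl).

{ +, /, [, ] }

From decl ::= stmt / program: add FIRST(stmt) = { +, /, [, ] }.
From decl ::= decl cond: add FIRST(decl) = { +, /, [, ] }.
decl ::= + contributes {+}.
Union: FIRST(decl) = { +, /, [, ] }.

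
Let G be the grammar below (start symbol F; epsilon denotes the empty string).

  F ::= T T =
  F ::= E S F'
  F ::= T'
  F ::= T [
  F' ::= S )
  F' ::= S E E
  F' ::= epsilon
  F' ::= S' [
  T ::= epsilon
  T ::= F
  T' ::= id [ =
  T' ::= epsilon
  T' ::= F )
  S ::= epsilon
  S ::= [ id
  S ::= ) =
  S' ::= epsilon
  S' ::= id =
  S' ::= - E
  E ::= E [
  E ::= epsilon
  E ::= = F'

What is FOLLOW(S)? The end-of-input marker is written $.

In F ::= E S F': add FIRST(F')\{epsilon} = { ), -, =, [, id }.
  Since F' is nullable, also add FOLLOW(F) = { $, ), -, =, [, id }.
In F' ::= S ): add FIRST()) = { ) }.
In F' ::= S E E: add FIRST(E E)\{epsilon} = { =, [ }.
  Since E E is nullable, also add FOLLOW(F') = { $, ), -, =, [, id }.
Union: FOLLOW(S) = { $, ), -, =, [, id }.

{ $, ), -, =, [, id }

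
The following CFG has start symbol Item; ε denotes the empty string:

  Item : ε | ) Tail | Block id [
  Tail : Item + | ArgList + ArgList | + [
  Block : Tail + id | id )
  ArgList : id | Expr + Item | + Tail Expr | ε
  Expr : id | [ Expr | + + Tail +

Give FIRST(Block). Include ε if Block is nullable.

From Block : Tail + id: add FIRST(Tail) = { ), +, [, id }.
Block : id ) contributes {id}.
Union: FIRST(Block) = { ), +, [, id }.

{ ), +, [, id }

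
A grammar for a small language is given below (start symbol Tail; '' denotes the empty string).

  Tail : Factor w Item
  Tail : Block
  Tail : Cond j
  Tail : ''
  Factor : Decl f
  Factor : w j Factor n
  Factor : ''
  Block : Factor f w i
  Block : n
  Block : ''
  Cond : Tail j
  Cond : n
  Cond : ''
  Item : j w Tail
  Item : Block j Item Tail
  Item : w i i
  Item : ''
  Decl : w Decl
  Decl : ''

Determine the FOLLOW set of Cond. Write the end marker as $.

{ j }

In Tail : Cond j: add FIRST(j) = { j }.
Union: FOLLOW(Cond) = { j }.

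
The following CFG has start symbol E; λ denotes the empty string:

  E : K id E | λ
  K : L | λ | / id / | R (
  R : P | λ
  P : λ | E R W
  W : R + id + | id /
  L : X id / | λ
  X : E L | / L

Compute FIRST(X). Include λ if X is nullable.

From X : E L: E, L nullable, take FIRST(E) ∪ FIRST(L) = { (, +, /, id }; also λ since the whole RHS is nullable.
X : / L contributes {/}.
Union: FIRST(X) = { (, +, /, id, λ }.

{ (, +, /, id, λ }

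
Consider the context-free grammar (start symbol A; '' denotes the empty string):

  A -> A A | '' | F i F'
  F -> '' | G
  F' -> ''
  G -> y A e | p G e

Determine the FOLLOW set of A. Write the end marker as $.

A is the start symbol, so $ ∈ FOLLOW(A).
In A -> A A: add FIRST(A)\{''} = { i, p, y }.
  Since A is nullable, also add FOLLOW(A) = { $, e, i, p, y }.
In A -> A A: A is at the end, add FOLLOW(A) = { $, e, i, p, y }.
In G -> y A e: add FIRST(e) = { e }.
Union: FOLLOW(A) = { $, e, i, p, y }.

{ $, e, i, p, y }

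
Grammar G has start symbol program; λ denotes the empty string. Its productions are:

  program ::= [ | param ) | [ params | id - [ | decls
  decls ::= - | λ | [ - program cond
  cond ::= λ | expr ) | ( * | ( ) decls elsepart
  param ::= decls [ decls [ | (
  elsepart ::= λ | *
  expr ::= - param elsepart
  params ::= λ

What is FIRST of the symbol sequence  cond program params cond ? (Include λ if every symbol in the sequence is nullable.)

{ (, -, [, id, λ }

Add FIRST(cond)\{λ} = { (, - }; cond is nullable, continue.
Add FIRST(program)\{λ} = { (, -, [, id }; program is nullable, continue.
Add FIRST(params)\{λ} = {  }; params is nullable, continue.
Add FIRST(cond)\{λ} = { (, - }; cond is nullable, continue.
Every symbol is nullable, so include λ.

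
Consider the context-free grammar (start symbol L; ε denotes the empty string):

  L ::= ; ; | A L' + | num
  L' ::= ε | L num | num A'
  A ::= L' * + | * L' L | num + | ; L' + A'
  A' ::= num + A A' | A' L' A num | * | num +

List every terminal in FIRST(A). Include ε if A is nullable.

{ *, ;, num }

From A ::= L' * +: L' nullable, take FIRST(L') ∪ {*} = { *, ;, num }.
A ::= * L' L contributes {*}.
A ::= num + contributes {num}.
A ::= ; L' + A' contributes {;}.
Union: FIRST(A) = { *, ;, num }.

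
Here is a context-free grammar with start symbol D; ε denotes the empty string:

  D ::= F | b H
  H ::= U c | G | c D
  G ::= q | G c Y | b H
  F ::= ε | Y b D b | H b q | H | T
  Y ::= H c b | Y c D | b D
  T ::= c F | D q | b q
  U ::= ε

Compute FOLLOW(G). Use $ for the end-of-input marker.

{ $, b, c, q }

In H ::= G: G is at the end, add FOLLOW(H) = { $, b, c, q }.
In G ::= G c Y: add FIRST(c Y) = { c }.
Union: FOLLOW(G) = { $, b, c, q }.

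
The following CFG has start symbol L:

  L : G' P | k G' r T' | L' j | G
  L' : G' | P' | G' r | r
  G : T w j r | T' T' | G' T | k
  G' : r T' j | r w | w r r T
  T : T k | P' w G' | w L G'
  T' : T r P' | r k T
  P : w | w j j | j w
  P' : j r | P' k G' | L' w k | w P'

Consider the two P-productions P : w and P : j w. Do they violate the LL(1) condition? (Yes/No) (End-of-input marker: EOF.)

No

FIRST(w) = { w } and FIRST(j w) = { j }.
The FIRST sets are disjoint and neither alternative is nullable — no conflict.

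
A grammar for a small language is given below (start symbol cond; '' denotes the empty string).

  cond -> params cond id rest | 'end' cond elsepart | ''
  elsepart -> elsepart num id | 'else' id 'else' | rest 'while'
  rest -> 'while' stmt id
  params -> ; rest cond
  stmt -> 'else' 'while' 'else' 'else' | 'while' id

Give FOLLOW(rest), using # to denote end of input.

{ #, 'else', 'end', 'while', ;, id }

In cond -> params cond id rest: rest is at the end, add FOLLOW(cond) = { #, 'else', 'end', 'while', ;, id }.
In elsepart -> rest 'while': add FIRST('while') = { 'while' }.
In params -> ; rest cond: add FIRST(cond)\{''} = { 'end', ; }.
  Since cond is nullable, also add FOLLOW(params) = { 'end', ;, id }.
Union: FOLLOW(rest) = { #, 'else', 'end', 'while', ;, id }.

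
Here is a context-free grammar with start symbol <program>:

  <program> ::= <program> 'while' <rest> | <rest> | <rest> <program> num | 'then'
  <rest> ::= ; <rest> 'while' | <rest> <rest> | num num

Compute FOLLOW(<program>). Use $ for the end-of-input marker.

<program> is the start symbol, so $ ∈ FOLLOW(<program>).
In <program> ::= <program> 'while' <rest>: add FIRST('while' <rest>) = { 'while' }.
In <program> ::= <rest> <program> num: add FIRST(num) = { num }.
Union: FOLLOW(<program>) = { $, 'while', num }.

{ $, 'while', num }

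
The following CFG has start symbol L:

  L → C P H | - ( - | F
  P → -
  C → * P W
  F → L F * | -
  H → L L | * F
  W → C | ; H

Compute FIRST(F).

{ *, - }

From F → L F *: add FIRST(L) = { *, - }.
F → - contributes {-}.
Union: FIRST(F) = { *, - }.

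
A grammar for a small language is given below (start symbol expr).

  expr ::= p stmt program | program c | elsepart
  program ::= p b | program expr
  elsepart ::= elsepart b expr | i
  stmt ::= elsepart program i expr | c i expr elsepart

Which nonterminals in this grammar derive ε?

No nonterminal has an empty production or an RHS whose symbols are all nullable.

{ } (none)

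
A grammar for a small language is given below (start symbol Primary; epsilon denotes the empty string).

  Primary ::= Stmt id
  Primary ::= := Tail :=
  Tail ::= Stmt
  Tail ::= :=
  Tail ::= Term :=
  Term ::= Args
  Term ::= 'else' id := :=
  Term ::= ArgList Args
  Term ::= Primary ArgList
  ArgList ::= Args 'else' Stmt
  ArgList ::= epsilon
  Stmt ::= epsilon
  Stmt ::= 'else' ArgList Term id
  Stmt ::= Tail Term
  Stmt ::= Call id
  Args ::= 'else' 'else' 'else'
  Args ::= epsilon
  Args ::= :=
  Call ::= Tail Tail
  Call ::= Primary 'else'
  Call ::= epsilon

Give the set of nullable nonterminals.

{ ArgList, Args, Call, Stmt, Tail, Term }

Directly nullable (have an epsilon-production): ArgList, Stmt, Args, Call.
Tail ::= Stmt with every symbol nullable, so Tail is nullable.
Term ::= Args with every symbol nullable, so Term is nullable.
No other nonterminal has a production whose RHS symbols are all nullable.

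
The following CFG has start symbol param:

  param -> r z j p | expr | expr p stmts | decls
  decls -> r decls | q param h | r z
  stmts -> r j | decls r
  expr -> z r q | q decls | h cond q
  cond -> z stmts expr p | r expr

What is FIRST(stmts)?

{ q, r }

stmts -> r j contributes {r}.
From stmts -> decls r: add FIRST(decls) = { q, r }.
Union: FIRST(stmts) = { q, r }.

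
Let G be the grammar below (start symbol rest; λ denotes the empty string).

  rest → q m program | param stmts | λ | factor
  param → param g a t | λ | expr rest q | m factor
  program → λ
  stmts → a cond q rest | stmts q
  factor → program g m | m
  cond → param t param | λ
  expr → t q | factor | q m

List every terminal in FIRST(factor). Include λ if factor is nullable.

{ g, m }

From factor → program g m: program nullable, take FIRST(program) ∪ {g} = { g }.
factor → m contributes {m}.
Union: FIRST(factor) = { g, m }.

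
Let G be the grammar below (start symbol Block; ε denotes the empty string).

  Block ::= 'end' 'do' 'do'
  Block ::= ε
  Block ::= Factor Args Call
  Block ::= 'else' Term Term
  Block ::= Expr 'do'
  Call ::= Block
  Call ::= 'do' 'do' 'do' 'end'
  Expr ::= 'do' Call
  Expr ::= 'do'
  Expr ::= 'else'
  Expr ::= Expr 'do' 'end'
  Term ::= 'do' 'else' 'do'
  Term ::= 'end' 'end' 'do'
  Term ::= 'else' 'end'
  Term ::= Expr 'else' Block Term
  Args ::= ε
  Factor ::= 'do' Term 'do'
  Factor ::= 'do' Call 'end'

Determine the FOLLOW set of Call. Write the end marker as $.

{ $, 'do', 'else', 'end' }

In Block ::= Factor Args Call: Call is at the end, add FOLLOW(Block) = { $, 'do', 'else', 'end' }.
In Expr ::= 'do' Call: Call is at the end, add FOLLOW(Expr) = { 'do', 'else' }.
In Factor ::= 'do' Call 'end': add FIRST('end') = { 'end' }.
Union: FOLLOW(Call) = { $, 'do', 'else', 'end' }.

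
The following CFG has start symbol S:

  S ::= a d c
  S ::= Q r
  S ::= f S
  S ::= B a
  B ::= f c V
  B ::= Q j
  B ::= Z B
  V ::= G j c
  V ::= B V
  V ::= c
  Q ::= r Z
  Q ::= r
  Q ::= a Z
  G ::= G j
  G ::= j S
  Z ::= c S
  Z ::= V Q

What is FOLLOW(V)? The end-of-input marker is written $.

{ a, c, f, j, r }

In B ::= f c V: V is at the end, add FOLLOW(B) = { a, c, f, j, r }.
In V ::= B V: V is at the end, add FOLLOW(V) = { a, c, f, j, r }.
In Z ::= V Q: add FIRST(Q) = { a, r }.
Union: FOLLOW(V) = { a, c, f, j, r }.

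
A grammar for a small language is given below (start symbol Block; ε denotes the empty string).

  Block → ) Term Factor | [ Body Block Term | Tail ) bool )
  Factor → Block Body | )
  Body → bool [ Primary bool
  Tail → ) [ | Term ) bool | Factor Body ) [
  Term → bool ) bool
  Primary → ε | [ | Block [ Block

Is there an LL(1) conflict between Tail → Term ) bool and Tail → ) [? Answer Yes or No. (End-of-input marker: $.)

No

FIRST(Term ) bool) = { bool } and FIRST() [) = { ) }.
The FIRST sets are disjoint and neither alternative is nullable — no conflict.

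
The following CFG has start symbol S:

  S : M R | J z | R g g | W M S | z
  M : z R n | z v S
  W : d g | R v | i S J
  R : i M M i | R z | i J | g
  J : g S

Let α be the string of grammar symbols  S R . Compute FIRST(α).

Add FIRST(S) = { d, g, i, z }; S is not nullable, stop.

{ d, g, i, z }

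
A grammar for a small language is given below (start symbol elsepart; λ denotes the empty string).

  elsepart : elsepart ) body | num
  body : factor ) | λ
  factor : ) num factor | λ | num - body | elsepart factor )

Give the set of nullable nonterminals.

Directly nullable (have an λ-production): body, factor.
No other nonterminal has a production whose RHS symbols are all nullable.

{ body, factor }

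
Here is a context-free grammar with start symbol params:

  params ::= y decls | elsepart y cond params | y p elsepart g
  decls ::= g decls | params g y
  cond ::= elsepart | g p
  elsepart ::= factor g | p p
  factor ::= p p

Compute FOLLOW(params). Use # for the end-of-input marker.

params is the start symbol, so # ∈ FOLLOW(params).
In params ::= elsepart y cond params: params is at the end, add FOLLOW(params) = { #, g }.
In decls ::= params g y: add FIRST(g y) = { g }.
Union: FOLLOW(params) = { #, g }.

{ #, g }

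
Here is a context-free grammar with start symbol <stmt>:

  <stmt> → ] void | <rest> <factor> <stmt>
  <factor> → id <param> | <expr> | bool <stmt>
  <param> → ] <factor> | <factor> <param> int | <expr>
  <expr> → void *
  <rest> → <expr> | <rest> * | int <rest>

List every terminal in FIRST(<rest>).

From <rest> → <expr>: add FIRST(<expr>) = { void }.
From <rest> → <rest> *: add FIRST(<rest>) = { int, void }.
<rest> → int <rest> contributes {int}.
Union: FIRST(<rest>) = { int, void }.

{ int, void }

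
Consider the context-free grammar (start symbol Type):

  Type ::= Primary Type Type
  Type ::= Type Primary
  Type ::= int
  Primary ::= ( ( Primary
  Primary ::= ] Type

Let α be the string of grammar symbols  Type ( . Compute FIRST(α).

{ (, ], int }

Add FIRST(Type) = { (, ], int }; Type is not nullable, stop.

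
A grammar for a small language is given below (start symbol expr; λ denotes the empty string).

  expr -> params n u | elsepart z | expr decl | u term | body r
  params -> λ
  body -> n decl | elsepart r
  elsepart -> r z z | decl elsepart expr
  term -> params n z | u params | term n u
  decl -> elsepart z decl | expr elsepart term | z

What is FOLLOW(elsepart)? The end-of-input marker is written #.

{ n, r, u, z }

In expr -> elsepart z: add FIRST(z) = { z }.
In body -> elsepart r: add FIRST(r) = { r }.
In elsepart -> decl elsepart expr: add FIRST(expr) = { n, r, u, z }.
In decl -> elsepart z decl: add FIRST(z decl) = { z }.
In decl -> expr elsepart term: add FIRST(term) = { n, u }.
Union: FOLLOW(elsepart) = { n, r, u, z }.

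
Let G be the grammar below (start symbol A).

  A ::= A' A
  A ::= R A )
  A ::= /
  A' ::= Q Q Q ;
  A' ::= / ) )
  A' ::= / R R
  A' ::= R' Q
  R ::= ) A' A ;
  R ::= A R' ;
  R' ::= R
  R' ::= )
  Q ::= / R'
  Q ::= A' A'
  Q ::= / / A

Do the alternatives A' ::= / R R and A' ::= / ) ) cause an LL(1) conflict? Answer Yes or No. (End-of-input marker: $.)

FIRST(/ R R) = { / } and FIRST(/ ) )) = { / }.
Both contain /, so the two alternatives are not disjoint — LL(1) conflict.

Yes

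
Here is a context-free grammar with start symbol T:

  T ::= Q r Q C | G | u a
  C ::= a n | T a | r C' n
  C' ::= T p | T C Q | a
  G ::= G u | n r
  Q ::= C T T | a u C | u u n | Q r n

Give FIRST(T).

{ a, n, r, u }

From T ::= Q r Q C: add FIRST(Q) = { a, n, r, u }.
From T ::= G: add FIRST(G) = { n }.
T ::= u a contributes {u}.
Union: FIRST(T) = { a, n, r, u }.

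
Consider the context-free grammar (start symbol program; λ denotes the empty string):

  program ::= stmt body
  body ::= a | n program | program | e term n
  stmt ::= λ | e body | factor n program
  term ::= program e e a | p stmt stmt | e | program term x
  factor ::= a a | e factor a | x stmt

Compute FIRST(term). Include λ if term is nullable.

From term ::= program e e a: add FIRST(program) = { a, e, n, x }.
term ::= p stmt stmt contributes {p}.
term ::= e contributes {e}.
From term ::= program term x: add FIRST(program) = { a, e, n, x }.
Union: FIRST(term) = { a, e, n, p, x }.

{ a, e, n, p, x }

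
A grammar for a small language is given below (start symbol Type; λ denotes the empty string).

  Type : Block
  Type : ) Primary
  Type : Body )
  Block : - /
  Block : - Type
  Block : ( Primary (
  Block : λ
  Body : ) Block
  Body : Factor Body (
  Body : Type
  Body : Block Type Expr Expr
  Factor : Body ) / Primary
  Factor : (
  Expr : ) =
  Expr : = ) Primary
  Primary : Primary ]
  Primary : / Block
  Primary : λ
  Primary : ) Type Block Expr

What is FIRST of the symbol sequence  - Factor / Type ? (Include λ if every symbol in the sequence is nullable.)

- is a terminal; add {-} and stop.

{ - }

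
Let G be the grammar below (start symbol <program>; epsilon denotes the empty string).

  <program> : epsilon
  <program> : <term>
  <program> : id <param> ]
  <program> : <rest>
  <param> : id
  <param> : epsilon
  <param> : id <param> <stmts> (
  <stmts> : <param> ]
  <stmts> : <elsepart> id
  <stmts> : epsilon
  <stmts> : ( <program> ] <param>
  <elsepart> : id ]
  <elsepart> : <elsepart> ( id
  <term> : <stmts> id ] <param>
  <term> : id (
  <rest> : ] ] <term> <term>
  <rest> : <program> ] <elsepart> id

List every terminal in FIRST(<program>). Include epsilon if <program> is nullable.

{ (, ], id, epsilon }

<program> : epsilon contributes epsilon.
From <program> : <term>: add FIRST(<term>) = { (, ], id }.
<program> : id <param> ] contributes {id}.
From <program> : <rest>: add FIRST(<rest>) = { (, ], id }.
Union: FIRST(<program>) = { (, ], id, epsilon }.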